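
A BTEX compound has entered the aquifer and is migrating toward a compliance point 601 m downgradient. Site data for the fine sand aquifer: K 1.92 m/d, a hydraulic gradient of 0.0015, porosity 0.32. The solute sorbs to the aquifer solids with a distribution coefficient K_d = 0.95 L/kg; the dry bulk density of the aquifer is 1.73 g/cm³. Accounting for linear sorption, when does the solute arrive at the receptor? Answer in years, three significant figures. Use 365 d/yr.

1120 years

Specific discharge q = 1.92 × 0.0015 = 0.002880 m/d
v_s = q/n_e = 0.002880/0.32 = 0.009000 m/d
Retardation R = 1 + ρ_b·K_d/n = 1 + 1.73×0.95/0.32 = 6.136
Contaminant velocity v_c = v/R = 0.009000/6.136 = 0.001467 m/d
t = L/v_c = 601/0.001467 = 409700 d
   = 409700/365 = 1120 yr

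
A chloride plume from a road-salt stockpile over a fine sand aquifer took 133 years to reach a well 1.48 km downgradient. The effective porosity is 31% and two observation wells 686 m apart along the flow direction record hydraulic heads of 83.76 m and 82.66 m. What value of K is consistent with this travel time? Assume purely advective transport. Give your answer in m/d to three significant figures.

5.89 m/d

Hydraulic gradient i = (83.76 − 82.66) / 686 = 1.10 / 686 = 0.001603
t = 133 years = 48550 d
L = 1.48 km = 1480 m
v = L / t = 1480 / 48550 = 0.03049 m/d
K = v · n / i = 0.03049 × 0.31 / 0.001603 = 5.89 m/d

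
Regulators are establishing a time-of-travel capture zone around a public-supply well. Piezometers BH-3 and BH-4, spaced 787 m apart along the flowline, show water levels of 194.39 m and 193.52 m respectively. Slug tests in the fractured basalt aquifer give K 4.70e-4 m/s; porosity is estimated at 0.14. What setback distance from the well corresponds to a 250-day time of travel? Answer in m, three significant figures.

80.2 m

Hydraulic gradient i = (194.39 − 193.52) / 787 = 0.87 / 787 = 0.001105
K = 4.70e-4 m/s × 86400 s/d = 40.61 m/d
Specific discharge q = 40.61 × 0.001105 = 0.04489 m/d
Average linear velocity = 0.04489 / 0.14 = 0.3206 m/d
L = v × T = 0.3206 × 250 = 80.16 m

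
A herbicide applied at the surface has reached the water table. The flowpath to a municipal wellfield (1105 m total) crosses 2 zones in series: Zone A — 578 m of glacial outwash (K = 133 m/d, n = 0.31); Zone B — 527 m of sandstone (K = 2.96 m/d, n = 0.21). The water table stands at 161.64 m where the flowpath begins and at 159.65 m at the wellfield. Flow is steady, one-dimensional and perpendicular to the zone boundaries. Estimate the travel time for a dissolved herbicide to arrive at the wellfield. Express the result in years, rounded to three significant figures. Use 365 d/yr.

72.8 years

Total head drop ΔH = 161.64 − 159.65 = 1.99 m
Steady 1-D flow in series ⇒ the Darcy flux q is identical in every zone and the zone head losses add (resistances L/K in series).
Σ(L/K) = 578/133 + 527/2.96 = 4.346 + 178.0 = 182.4 d
q = ΔH / Σ(L/K) = 1.99 / 182.4 = 0.01091 m/d (same in every zone)
Zone A: v = q/n = 0.01091/0.31 = 0.03520 m/d → t_A = 578/0.03520 = 16420 d
Zone B: v = q/n = 0.01091/0.21 = 0.05196 m/d → t_B = 527/0.05196 = 10140 d
Total t = 16420 + 10140 = 26570 d
   = 26570 / 365 = 72.8 yr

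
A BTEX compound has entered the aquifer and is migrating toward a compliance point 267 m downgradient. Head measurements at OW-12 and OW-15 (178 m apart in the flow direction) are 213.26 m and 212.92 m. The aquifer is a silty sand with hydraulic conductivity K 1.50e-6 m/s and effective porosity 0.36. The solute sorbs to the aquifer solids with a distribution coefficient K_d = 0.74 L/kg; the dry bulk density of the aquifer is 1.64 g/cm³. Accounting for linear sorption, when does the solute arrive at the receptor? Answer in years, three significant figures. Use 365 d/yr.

4650 years

Hydraulic gradient i = (213.26 − 212.92) / 178 = 0.34 / 178 = 0.001910
K = 1.50e-6 m/s × 86400 s/d = 0.1296 m/d
Specific discharge q = 0.1296 × 0.001910 = 2.476e-4 m/d
Seepage velocity v = q / n = 2.476e-4 / 0.36 = 6.876e-4 m/d
Retardation R = 1 + ρ_b·K_d/n = 1 + 1.64×0.74/0.36 = 4.371
Contaminant velocity v_c = v/R = 6.876e-4/4.371 = 1.573e-4 m/d
t = L/v_c = 267/1.573e-4 = 1.697e6 d
   = 1.697e6/365 = 4650 yr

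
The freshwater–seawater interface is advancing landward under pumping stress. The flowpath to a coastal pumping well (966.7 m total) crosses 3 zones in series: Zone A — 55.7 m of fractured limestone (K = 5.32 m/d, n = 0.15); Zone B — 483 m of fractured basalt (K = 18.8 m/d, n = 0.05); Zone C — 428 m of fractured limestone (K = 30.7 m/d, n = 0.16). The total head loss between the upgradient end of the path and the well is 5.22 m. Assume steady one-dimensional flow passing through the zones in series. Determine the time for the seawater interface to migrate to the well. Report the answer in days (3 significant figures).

969 days

Steady 1-D flow in series ⇒ the Darcy flux q is identical in every zone and the zone head losses add (resistances L/K in series).
Σ(L/K) = 55.7/5.32 + 483/18.8 + 428/30.7 = 10.47 + 25.69 + 13.94 = 50.10 d
q = ΔH / Σ(L/K) = 5.22 / 50.10 = 0.1042 m/d (same in every zone)
Zone A: v = q/n = 0.1042/0.15 = 0.6946 m/d → t_A = 55.7/0.6946 = 80.19 d
Zone B: v = q/n = 0.1042/0.05 = 2.084 m/d → t_B = 483/2.084 = 231.8 d
Zone C: v = q/n = 0.1042/0.16 = 0.6512 m/d → t_C = 428/0.6512 = 657.3 d
Total t = 80.19 + 231.8 + 657.3 = 969.3 d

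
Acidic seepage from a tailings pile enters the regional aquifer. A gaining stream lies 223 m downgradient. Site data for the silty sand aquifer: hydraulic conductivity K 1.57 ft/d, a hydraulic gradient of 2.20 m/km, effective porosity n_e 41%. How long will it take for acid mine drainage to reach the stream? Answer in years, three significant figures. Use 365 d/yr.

K = 1.57 ft/d × 0.3048 = 0.4785 m/d
q = Ki = 0.4785 × 0.0022 = 0.001053 m/d
Average linear velocity = 0.001053 / 0.41 = 0.002568 m/d
t = L / v = 223 / 0.002568 = 86850 d
   = 86850 / 365 = 238 yr

238 years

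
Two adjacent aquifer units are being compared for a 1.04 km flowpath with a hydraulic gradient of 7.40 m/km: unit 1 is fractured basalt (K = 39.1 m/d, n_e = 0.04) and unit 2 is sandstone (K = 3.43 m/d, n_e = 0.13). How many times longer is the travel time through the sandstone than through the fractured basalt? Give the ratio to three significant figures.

37.0

Unit 1 (fractured basalt): v = 39.1×0.0074/0.04 = 7.234 m/d, t = 1040/7.234 = 143.8 d
Unit 2 (sandstone): v = 3.43×0.0074/0.13 = 0.1952 m/d, t = 1040/0.1952 = 5327 d
t(sandstone) / t(fractured basalt) = 5327/143.8 = 37.0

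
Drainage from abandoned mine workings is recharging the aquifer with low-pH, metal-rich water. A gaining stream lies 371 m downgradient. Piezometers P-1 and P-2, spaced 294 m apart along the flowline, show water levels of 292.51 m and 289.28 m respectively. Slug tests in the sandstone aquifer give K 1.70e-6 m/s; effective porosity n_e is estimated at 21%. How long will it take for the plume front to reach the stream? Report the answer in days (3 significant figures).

48300 days

Hydraulic gradient i = (292.51 − 289.28) / 294 = 3.23 / 294 = 0.01099
K = 1.70e-6 m/s × 86400 s/d = 0.1469 m/d
Darcy flux q = K·i = 0.1469 × 0.01099 = 0.001614 m/d
Seepage velocity v = q / n = 0.001614 / 0.21 = 0.007684 m/d
t = L / v = 371 / 0.007684 = 48280 d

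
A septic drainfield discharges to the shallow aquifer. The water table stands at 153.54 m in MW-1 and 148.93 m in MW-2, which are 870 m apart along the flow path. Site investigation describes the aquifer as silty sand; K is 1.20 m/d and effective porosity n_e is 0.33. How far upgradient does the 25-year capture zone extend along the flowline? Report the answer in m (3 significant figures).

176 m

Hydraulic gradient i = (153.54 − 148.93) / 870 = 4.61 / 870 = 0.005299
q = Ki = 1.20 × 0.005299 = 0.006359 m/d
Average linear velocity = 0.006359 / 0.33 = 0.01927 m/d
T = 25 yr × 365 = 9125 d
L = v × T = 0.01927 × 9125 = 175.8 m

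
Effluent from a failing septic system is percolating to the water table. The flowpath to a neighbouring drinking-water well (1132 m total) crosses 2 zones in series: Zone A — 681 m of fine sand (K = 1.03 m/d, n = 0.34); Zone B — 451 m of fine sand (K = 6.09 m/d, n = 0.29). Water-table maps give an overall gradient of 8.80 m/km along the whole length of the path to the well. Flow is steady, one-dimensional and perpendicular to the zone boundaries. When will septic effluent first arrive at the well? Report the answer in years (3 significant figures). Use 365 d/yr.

For zones in series the flux q is common to all zones; the equivalent conductivity is the harmonic (thickness-weighted) mean, K_eq = L_total / Σ(L_j/K_j).
Σ(L/K) = 681/1.03 + 451/6.09 = 661.2 + 74.06 = 735.2 d
K_eq = L_total / Σ(L/K) = 1132 / 735.2 = 1.540 m/d
q = K_eq · i = 1.540 × 0.0088 = 0.01355 m/d (same in every zone)
Zone A: v = q/n = 0.01355/0.34 = 0.03985 m/d → t_A = 681/0.03985 = 17090 d
Zone B: v = q/n = 0.01355/0.29 = 0.04672 m/d → t_B = 451/0.04672 = 9653 d
Total t = 17090 + 9653 = 26740 d
   = 26740 / 365 = 73.3 yr

73.3 years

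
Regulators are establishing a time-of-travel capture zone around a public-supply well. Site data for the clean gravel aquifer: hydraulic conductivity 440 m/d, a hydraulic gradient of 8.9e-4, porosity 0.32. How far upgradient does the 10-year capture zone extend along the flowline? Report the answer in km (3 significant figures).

4.47 km

q = Ki = 440 × 8.9e-4 = 0.3916 m/d
v = Ki/n = 440·8.9e-4/0.32 = 1.224 m/d
T = 10 yr × 365 = 3650 d
L = v × T = 1.224 × 3650 = 4467 m
   = 4.47 km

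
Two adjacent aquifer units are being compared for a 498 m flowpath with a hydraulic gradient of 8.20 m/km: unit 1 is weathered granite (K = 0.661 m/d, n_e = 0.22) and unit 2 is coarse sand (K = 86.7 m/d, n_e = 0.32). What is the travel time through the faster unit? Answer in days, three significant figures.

Unit 1 (weathered granite): v = 0.661×0.0082/0.22 = 0.02464 m/d, t = 498/0.02464 = 20210 d
Unit 2 (coarse sand): v = 86.7×0.0082/0.32 = 2.222 m/d, t = 498/2.222 = 224.2 d
Faster unit: t = 224 d

224 days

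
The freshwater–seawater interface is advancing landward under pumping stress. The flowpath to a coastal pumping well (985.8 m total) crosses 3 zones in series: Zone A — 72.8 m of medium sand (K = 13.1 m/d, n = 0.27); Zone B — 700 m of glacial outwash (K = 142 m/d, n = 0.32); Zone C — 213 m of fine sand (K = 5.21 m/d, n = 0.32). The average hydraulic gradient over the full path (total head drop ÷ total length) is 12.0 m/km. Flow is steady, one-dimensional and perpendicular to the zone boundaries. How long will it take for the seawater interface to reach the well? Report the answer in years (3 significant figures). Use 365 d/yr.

Steady 1-D flow in series ⇒ the Darcy flux q is identical in every zone and the zone head losses add (resistances L/K in series).
Σ(L/K) = 72.8/13.1 + 700/142 + 213/5.21 = 5.557 + 4.930 + 40.88 = 51.37 d
K_eq = L_total / Σ(L/K) = 985.8 / 51.37 = 19.19 m/d
q = K_eq · i = 19.19 × 0.012 = 0.2303 m/d (same in every zone)
Zone A: v = q/n = 0.2303/0.27 = 0.8529 m/d → t_A = 72.8/0.8529 = 85.36 d
Zone B: v = q/n = 0.2303/0.32 = 0.7196 m/d → t_B = 700/0.7196 = 972.7 d
Zone C: v = q/n = 0.2303/0.32 = 0.7196 m/d → t_C = 213/0.7196 = 296.0 d
Total t = 85.36 + 972.7 + 296.0 = 1354 d
   = 1354 / 365 = 3.71 yr

3.71 years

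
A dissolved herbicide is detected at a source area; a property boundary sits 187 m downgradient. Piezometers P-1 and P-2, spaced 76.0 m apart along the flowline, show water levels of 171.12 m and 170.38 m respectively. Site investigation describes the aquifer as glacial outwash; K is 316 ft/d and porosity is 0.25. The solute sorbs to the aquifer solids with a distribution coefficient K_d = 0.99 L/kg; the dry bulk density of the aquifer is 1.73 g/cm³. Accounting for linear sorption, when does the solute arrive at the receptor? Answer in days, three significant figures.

391 days

Hydraulic gradient i = (171.12 − 170.38) / 76.0 = 0.74 / 76.0 = 0.009737
K = 316 ft/d × 0.3048 = 96.32 m/d
Darcy flux q = K·i = 96.32 × 0.009737 = 0.9378 m/d
v = Ki/n = 96.32·0.009737/0.25 = 3.751 m/d
Retardation R = 1 + ρ_b·K_d/n = 1 + 1.73×0.99/0.25 = 7.851
Contaminant velocity v_c = v/R = 3.751/7.851 = 0.4778 m/d
t = L/v_c = 187/0.4778 = 391.4 d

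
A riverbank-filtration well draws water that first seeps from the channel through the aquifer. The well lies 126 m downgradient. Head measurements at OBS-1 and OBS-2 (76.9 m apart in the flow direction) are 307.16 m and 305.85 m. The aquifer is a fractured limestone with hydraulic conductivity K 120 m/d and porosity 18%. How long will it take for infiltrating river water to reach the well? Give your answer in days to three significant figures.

Hydraulic gradient i = (307.16 − 305.85) / 76.9 = 1.31 / 76.9 = 0.01704
q = Ki = 120 × 0.01704 = 2.044 m/d
Seepage velocity v = q / n = 2.044 / 0.18 = 11.36 m/d
t = L / v = 126 / 11.36 = 11.09 d

11.1 days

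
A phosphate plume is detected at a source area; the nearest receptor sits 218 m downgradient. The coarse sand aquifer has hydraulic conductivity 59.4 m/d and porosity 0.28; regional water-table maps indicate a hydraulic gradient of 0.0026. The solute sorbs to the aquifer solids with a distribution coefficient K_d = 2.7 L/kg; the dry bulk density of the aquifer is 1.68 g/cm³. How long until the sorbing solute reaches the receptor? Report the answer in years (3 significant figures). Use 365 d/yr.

18.6 years

Specific discharge q = 59.4 × 0.0026 = 0.1544 m/d
Seepage velocity v = q / n = 0.1544 / 0.28 = 0.5516 m/d
Retardation R = 1 + ρ_b·K_d/n = 1 + 1.68×2.7/0.28 = 17.20
Contaminant velocity v_c = v/R = 0.5516/17.20 = 0.03207 m/d
t = L/v_c = 218/0.03207 = 6798 d
   = 6798/365 = 18.6 yr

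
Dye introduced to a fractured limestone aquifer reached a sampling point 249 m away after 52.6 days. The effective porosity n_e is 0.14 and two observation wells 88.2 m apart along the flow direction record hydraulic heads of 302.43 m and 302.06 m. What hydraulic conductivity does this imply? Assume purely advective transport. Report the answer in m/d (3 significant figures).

158 m/d

Hydraulic gradient i = (302.43 − 302.06) / 88.2 = 0.37 / 88.2 = 0.004195
v = L / t = 249 / 52.6 = 4.734 m/d
K = v · n / i = 4.734 × 0.14 / 0.004195 = 158 m/d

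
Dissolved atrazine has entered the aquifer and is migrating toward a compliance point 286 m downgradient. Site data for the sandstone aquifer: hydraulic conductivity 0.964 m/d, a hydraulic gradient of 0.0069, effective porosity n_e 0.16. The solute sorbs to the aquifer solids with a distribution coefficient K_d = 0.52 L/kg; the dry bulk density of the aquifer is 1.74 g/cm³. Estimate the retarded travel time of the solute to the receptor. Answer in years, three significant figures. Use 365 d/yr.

Specific discharge q = 0.964 × 0.0069 = 0.006652 m/d
Seepage velocity v = q / n = 0.006652 / 0.16 = 0.04157 m/d
Retardation R = 1 + ρ_b·K_d/n = 1 + 1.74×0.52/0.16 = 6.655
Contaminant velocity v_c = v/R = 0.04157/6.655 = 0.006247 m/d
t = L/v_c = 286/0.006247 = 45780 d
   = 45780/365 = 125 yr

125 years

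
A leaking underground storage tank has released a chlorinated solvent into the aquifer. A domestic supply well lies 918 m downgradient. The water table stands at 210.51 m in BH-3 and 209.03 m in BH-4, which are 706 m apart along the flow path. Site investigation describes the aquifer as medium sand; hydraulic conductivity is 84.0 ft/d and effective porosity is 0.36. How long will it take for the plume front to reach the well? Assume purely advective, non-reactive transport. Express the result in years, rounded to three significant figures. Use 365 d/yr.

Hydraulic gradient i = (210.51 − 209.03) / 706 = 1.48 / 706 = 0.002096
K = 84.0 ft/d × 0.3048 = 25.60 m/d
Darcy flux q = K·i = 25.60 × 0.002096 = 0.05367 m/d
v_s = q/n_e = 0.05367/0.36 = 0.1491 m/d
t = L / v = 918 / 0.1491 = 6157 d
   = 6157 / 365 = 16.9 yr

16.9 years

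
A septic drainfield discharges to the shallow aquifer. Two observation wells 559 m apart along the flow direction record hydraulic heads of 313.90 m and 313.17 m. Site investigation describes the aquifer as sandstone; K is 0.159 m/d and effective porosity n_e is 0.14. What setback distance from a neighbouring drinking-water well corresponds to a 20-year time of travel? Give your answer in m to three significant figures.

10.8 m

Hydraulic gradient i = (313.90 − 313.17) / 559 = 0.73 / 559 = 0.001306
q = Ki = 0.159 × 0.001306 = 2.076e-4 m/d
v_s = q/n_e = 2.076e-4/0.14 = 0.001483 m/d
T = 20 yr × 365 = 7300 d
L = v × T = 0.001483 × 7300 = 10.83 m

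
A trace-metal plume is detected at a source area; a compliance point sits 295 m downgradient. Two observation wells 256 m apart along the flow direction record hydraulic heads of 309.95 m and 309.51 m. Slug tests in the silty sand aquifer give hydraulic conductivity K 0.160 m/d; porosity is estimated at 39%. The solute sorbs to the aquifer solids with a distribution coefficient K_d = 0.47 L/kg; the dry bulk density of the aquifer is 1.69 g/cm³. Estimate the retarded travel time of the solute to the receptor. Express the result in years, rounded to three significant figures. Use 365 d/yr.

Hydraulic gradient i = (309.95 − 309.51) / 256 = 0.44 / 256 = 0.001719
Specific discharge q = 0.160 × 0.001719 = 2.750e-4 m/d
v = Ki/n = 0.160·0.001719/0.39 = 7.051e-4 m/d
Retardation R = 1 + ρ_b·K_d/n = 1 + 1.69×0.47/0.39 = 3.037
Contaminant velocity v_c = v/R = 7.051e-4/3.037 = 2.322e-4 m/d
t = L/v_c = 295/2.322e-4 = 1.270e6 d
   = 1.270e6/365 = 3480 yr

3480 years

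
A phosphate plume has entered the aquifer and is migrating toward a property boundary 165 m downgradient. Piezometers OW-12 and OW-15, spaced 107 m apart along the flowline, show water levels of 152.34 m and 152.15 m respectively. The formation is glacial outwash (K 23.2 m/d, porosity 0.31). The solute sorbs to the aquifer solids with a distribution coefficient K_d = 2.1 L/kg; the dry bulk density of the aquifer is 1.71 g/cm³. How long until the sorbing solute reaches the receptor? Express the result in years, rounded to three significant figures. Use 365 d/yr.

Hydraulic gradient i = (152.34 − 152.15) / 107 = 0.19 / 107 = 0.001776
q = Ki = 23.2 × 0.001776 = 0.04120 m/d
Average linear velocity = 0.04120 / 0.31 = 0.1329 m/d
Retardation R = 1 + ρ_b·K_d/n = 1 + 1.71×2.1/0.31 = 12.58
Contaminant velocity v_c = v/R = 0.1329/12.58 = 0.01056 m/d
t = L/v_c = 165/0.01056 = 15620 d
   = 15620/365 = 42.8 yr

42.8 years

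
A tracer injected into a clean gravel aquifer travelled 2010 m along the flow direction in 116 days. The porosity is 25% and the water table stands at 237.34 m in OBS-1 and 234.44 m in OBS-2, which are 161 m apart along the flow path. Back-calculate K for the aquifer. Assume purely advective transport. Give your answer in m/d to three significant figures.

Hydraulic gradient i = (237.34 − 234.44) / 161 = 2.90 / 161 = 0.01801
v = L / t = 2010 / 116 = 17.33 m/d
K = v · n / i = 17.33 × 0.25 / 0.01801 = 240 m/d

240 m/d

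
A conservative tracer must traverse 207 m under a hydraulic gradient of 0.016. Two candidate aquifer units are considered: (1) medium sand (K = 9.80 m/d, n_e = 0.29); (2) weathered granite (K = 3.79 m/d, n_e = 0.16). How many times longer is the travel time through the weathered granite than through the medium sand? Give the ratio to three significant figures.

Unit 1 (medium sand): v = 9.80×0.016/0.29 = 0.5407 m/d, t = 207/0.5407 = 382.8 d
Unit 2 (weathered granite): v = 3.79×0.016/0.16 = 0.3790 m/d, t = 207/0.3790 = 546.2 d
t(weathered granite) / t(medium sand) = 546.2/382.8 = 1.43

1.43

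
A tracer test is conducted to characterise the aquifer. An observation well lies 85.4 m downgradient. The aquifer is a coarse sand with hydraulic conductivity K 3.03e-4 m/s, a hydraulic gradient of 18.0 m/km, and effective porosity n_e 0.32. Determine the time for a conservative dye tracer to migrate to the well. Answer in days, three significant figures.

58.0 days

K = 3.03e-4 m/s × 86400 s/d = 26.18 m/d
Darcy flux q = K·i = 26.18 × 0.018 = 0.4712 m/d
v = Ki/n = 26.18·0.018/0.32 = 1.473 m/d
t = L / v = 85.4 / 1.473 = 57.99 d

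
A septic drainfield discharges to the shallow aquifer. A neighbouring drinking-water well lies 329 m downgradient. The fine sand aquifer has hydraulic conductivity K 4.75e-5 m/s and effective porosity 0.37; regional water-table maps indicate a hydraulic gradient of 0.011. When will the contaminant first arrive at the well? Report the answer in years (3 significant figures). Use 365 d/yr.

7.39 years

K = 4.75e-5 m/s × 86400 s/d = 4.104 m/d
q = Ki = 4.104 × 0.011 = 0.04514 m/d
v = Ki/n = 4.104·0.011/0.37 = 0.1220 m/d
t = L / v = 329 / 0.1220 = 2696 d
   = 2696 / 365 = 7.39 yr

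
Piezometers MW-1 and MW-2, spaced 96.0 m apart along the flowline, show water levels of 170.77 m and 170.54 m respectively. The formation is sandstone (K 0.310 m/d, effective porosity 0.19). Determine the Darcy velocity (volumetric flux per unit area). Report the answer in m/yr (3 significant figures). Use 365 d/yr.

Hydraulic gradient i = (170.77 − 170.54) / 96.0 = 0.23 / 96.0 = 0.002396
Specific discharge q = 0.310 × 0.002396 = 7.427e-4 m/d
   = 7.427e-4 × 365 = 0.271 m/yr

0.271 m/yr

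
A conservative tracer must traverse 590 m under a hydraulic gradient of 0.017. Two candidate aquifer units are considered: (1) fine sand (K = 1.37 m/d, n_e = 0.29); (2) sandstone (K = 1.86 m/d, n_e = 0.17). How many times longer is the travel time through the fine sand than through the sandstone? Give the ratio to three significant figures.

2.32

Unit 1 (fine sand): v = 1.37×0.017/0.29 = 0.08031 m/d, t = 590/0.08031 = 7347 d
Unit 2 (sandstone): v = 1.86×0.017/0.17 = 0.1860 m/d, t = 590/0.1860 = 3172 d
t(fine sand) / t(sandstone) = 7347/3172 = 2.32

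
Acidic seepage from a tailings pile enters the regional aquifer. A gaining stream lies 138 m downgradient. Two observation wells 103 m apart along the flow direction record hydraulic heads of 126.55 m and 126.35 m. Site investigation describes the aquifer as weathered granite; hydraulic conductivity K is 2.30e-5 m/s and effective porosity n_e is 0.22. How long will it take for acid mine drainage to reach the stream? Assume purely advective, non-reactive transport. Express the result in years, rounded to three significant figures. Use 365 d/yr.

21.6 years

Hydraulic gradient i = (126.55 − 126.35) / 103 = 0.20 / 103 = 0.001942
K = 2.30e-5 m/s × 86400 s/d = 1.987 m/d
Specific discharge q = 1.987 × 0.001942 = 0.003859 m/d
Average linear velocity = 0.003859 / 0.22 = 0.01754 m/d
t = L / v = 138 / 0.01754 = 7868 d
   = 7868 / 365 = 21.6 yr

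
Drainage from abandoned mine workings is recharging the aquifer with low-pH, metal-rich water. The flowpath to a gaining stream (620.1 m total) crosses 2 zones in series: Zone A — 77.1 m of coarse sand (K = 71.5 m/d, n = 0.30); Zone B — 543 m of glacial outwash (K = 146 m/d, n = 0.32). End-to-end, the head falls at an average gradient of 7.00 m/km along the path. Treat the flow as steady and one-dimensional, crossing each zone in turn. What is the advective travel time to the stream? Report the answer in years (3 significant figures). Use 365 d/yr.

0.596 years

For zones in series the flux q is common to all zones; the equivalent conductivity is the harmonic (thickness-weighted) mean, K_eq = L_total / Σ(L_j/K_j).
Σ(L/K) = 77.1/71.5 + 543/146 = 1.078 + 3.719 = 4.797 d
K_eq = L_total / Σ(L/K) = 620.1 / 4.797 = 129.3 m/d
q = K_eq · i = 129.3 × 0.0070 = 0.9048 m/d (same in every zone)
Zone A: v = q/n = 0.9048/0.30 = 3.016 m/d → t_A = 77.1/3.016 = 25.56 d
Zone B: v = q/n = 0.9048/0.32 = 2.827 m/d → t_B = 543/2.827 = 192.0 d
Total t = 25.56 + 192.0 = 217.6 d
   = 217.6 / 365 = 0.596 yr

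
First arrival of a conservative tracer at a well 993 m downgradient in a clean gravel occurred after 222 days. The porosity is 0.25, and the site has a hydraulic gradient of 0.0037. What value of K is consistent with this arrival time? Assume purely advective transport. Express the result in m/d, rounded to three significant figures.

302 m/d

v = L / t = 993 / 222 = 4.473 m/d
K = v · n / i = 4.473 × 0.25 / 0.0037 = 302 m/d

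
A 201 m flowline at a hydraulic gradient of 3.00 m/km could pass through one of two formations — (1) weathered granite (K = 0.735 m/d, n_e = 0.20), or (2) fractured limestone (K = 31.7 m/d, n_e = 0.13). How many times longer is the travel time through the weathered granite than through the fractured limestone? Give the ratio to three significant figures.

Unit 1 (weathered granite): v = 0.735×0.0030/0.20 = 0.01102 m/d, t = 201/0.01102 = 18230 d
Unit 2 (fractured limestone): v = 31.7×0.0030/0.13 = 0.7315 m/d, t = 201/0.7315 = 274.8 d
t(weathered granite) / t(fractured limestone) = 18230/274.8 = 66.4

66.4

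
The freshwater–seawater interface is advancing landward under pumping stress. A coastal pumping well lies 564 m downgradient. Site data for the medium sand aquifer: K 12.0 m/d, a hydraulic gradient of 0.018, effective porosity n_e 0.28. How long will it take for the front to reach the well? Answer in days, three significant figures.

Specific discharge q = 12.0 × 0.018 = 0.2160 m/d
Average linear velocity = 0.2160 / 0.28 = 0.7714 m/d
t = L / v = 564 / 0.7714 = 731.1 d

731 days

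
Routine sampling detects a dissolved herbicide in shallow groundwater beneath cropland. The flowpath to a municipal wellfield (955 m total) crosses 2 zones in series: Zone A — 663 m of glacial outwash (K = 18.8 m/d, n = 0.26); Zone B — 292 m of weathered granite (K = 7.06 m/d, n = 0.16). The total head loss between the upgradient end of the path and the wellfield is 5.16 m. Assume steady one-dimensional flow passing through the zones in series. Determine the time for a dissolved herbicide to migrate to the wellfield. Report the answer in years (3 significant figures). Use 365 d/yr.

8.91 years

Steady 1-D flow in series ⇒ the Darcy flux q is identical in every zone and the zone head losses add (resistances L/K in series).
Σ(L/K) = 663/18.8 + 292/7.06 = 35.27 + 41.36 = 76.63 d
q = ΔH / Σ(L/K) = 5.16 / 76.63 = 0.06734 m/d (same in every zone)
Zone A: v = q/n = 0.06734/0.26 = 0.2590 m/d → t_A = 663/0.2590 = 2560 d
Zone B: v = q/n = 0.06734/0.16 = 0.4209 m/d → t_B = 292/0.4209 = 693.8 d
Total t = 2560 + 693.8 = 3254 d
   = 3254 / 365 = 8.91 yr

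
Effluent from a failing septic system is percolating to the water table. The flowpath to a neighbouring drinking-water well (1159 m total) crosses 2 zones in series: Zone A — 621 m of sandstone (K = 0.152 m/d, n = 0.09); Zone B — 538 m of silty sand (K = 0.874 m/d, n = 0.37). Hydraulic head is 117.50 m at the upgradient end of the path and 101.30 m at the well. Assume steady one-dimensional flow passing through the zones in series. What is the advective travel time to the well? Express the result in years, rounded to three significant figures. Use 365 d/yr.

Total head drop ΔH = 117.50 − 101.30 = 16.20 m
Continuity: the same q passes through each zone, so ΔH = q·Σ(L_j/K_j) — the zones act as resistances in series.
Σ(L/K) = 621/0.152 + 538/0.874 = 4086 + 615.6 = 4701 d
q = ΔH / Σ(L/K) = 16.20 / 4701 = 0.003446 m/d (same in every zone)
Zone A: v = q/n = 0.003446/0.09 = 0.03829 m/d → t_A = 621/0.03829 = 16220 d
Zone B: v = q/n = 0.003446/0.37 = 0.009314 m/d → t_B = 538/0.009314 = 57770 d
Total t = 16220 + 57770 = 73980 d
   = 73980 / 365 = 203 yr

203 years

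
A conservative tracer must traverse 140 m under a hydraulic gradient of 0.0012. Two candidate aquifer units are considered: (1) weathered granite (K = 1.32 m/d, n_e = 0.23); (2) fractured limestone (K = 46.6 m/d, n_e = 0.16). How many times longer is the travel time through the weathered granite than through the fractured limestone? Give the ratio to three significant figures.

50.7

Unit 1 (weathered granite): v = 1.32×0.0012/0.23 = 0.006887 m/d, t = 140/0.006887 = 20330 d
Unit 2 (fractured limestone): v = 46.6×0.0012/0.16 = 0.3495 m/d, t = 140/0.3495 = 400.6 d
t(weathered granite) / t(fractured limestone) = 20330/400.6 = 50.7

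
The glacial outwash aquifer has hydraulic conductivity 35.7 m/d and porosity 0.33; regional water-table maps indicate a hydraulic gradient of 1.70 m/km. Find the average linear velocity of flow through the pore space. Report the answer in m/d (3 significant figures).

Darcy flux q = K·i = 35.7 × 0.0017 = 0.06069 m/d
Average linear velocity = 0.06069 / 0.33 = 0.1839 m/d

0.184 m/d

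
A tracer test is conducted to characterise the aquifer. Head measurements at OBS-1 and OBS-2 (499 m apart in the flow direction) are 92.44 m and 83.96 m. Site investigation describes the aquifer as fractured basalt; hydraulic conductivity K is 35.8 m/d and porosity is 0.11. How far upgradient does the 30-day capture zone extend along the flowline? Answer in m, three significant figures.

166 m

Hydraulic gradient i = (92.44 − 83.96) / 499 = 8.48 / 499 = 0.01699
q = Ki = 35.8 × 0.01699 = 0.6084 m/d
v_s = q/n_e = 0.6084/0.11 = 5.531 m/d
L = v × T = 5.531 × 30 = 165.9 m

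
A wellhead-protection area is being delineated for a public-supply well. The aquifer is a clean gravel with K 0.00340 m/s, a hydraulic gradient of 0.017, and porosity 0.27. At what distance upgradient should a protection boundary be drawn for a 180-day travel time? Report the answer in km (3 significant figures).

3.33 km

K = 0.00340 m/s × 86400 s/d = 293.8 m/d
q = Ki = 293.8 × 0.017 = 4.994 m/d
v = Ki/n = 293.8·0.017/0.27 = 18.50 m/d
L = v × T = 18.50 × 180 = 3329 m
   = 3.33 km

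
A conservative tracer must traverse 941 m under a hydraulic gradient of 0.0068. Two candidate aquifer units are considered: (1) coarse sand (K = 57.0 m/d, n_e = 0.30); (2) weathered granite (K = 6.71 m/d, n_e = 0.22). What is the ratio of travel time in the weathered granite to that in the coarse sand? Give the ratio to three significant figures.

Unit 1 (coarse sand): v = 57.0×0.0068/0.30 = 1.292 m/d, t = 941/1.292 = 728.3 d
Unit 2 (weathered granite): v = 6.71×0.0068/0.22 = 0.2074 m/d, t = 941/0.2074 = 4537 d
t(weathered granite) / t(coarse sand) = 4537/728.3 = 6.23

6.23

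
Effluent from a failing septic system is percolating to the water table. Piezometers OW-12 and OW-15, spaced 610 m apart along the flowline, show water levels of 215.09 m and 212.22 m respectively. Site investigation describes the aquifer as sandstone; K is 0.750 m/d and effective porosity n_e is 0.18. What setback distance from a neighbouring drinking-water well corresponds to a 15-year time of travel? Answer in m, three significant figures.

Hydraulic gradient i = (215.09 − 212.22) / 610 = 2.87 / 610 = 0.004705
Darcy flux q = K·i = 0.750 × 0.004705 = 0.003529 m/d
Seepage velocity v = q / n = 0.003529 / 0.18 = 0.01960 m/d
T = 15 yr × 365 = 5475 d
L = v × T = 0.01960 × 5475 = 107.3 m

107 m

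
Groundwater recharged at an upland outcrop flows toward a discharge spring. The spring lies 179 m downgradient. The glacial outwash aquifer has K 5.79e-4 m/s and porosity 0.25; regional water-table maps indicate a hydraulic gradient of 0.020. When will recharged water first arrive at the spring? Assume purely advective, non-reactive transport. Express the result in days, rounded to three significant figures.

K = 5.79e-4 m/s × 86400 s/d = 50.03 m/d
q = Ki = 50.03 × 0.020 = 1.001 m/d
v_s = q/n_e = 1.001/0.25 = 4.002 m/d
t = L / v = 179 / 4.002 = 44.73 d

44.7 days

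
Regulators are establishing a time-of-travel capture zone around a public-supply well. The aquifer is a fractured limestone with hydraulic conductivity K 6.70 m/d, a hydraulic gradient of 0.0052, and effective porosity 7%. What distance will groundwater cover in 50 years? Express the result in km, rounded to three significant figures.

Darcy flux q = K·i = 6.70 × 0.0052 = 0.03484 m/d
Average linear velocity = 0.03484 / 0.07 = 0.4977 m/d
T = 50 yr × 365 = 18250 d
L = v × T = 0.4977 × 18250 = 9083 m
   = 9.08 km

9.08 km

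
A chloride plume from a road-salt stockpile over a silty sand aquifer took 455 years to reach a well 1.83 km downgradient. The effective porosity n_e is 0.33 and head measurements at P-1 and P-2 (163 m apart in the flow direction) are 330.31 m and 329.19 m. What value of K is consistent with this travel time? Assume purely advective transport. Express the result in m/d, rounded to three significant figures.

Hydraulic gradient i = (330.31 − 329.19) / 163 = 1.12 / 163 = 0.006871
t = 455 years = 166100 d
L = 1.83 km = 1830 m
v = L / t = 1830 / 166100 = 0.01102 m/d
K = v · n / i = 0.01102 × 0.33 / 0.006871 = 0.529 m/d

0.529 m/d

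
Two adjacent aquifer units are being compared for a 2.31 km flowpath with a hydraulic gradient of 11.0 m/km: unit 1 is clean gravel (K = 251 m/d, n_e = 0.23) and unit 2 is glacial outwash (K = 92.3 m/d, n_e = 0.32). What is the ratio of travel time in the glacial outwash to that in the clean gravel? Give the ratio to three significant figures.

Unit 1 (clean gravel): v = 251×0.011/0.23 = 12.00 m/d, t = 2310/12.00 = 192.4 d
Unit 2 (glacial outwash): v = 92.3×0.011/0.32 = 3.173 m/d, t = 2310/3.173 = 728.1 d
t(glacial outwash) / t(clean gravel) = 728.1/192.4 = 3.78

3.78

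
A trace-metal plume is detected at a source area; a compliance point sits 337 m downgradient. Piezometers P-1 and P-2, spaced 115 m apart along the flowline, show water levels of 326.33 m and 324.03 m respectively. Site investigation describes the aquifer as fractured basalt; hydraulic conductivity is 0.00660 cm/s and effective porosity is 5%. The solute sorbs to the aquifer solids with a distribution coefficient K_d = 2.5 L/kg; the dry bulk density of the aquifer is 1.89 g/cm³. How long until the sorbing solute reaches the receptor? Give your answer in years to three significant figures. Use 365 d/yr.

Hydraulic gradient i = (326.33 − 324.03) / 115 = 2.30 / 115 = 0.02000
K = 0.00660 cm/s × 864 = 5.702 m/d
Darcy flux q = K·i = 5.702 × 0.02000 = 0.1140 m/d
v = Ki/n = 5.702·0.02000/0.05 = 2.281 m/d
Retardation R = 1 + ρ_b·K_d/n = 1 + 1.89×2.5/0.05 = 95.50
Contaminant velocity v_c = v/R = 2.281/95.50 = 0.02388 m/d
t = L/v_c = 337/0.02388 = 14110 d
   = 14110/365 = 38.7 yr

38.7 years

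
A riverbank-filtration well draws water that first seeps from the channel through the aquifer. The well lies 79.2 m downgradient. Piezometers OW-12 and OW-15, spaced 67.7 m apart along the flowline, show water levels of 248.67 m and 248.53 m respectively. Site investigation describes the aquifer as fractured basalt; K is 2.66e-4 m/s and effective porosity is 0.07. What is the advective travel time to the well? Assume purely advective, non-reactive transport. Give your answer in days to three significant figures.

117 days

Hydraulic gradient i = (248.67 − 248.53) / 67.7 = 0.14 / 67.7 = 0.002068
K = 2.66e-4 m/s × 86400 s/d = 22.98 m/d
Specific discharge q = 22.98 × 0.002068 = 0.04753 m/d
v_s = q/n_e = 0.04753/0.07 = 0.6789 m/d
t = L / v = 79.2 / 0.6789 = 116.7 d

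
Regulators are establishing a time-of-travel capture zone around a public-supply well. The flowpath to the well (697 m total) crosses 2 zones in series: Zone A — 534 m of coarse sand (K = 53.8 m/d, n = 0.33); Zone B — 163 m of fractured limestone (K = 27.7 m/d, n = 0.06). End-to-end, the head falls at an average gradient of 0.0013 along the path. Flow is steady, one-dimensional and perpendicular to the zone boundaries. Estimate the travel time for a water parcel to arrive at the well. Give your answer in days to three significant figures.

3250 days

Continuity: the same q passes through each zone, so ΔH = q·Σ(L_j/K_j) — the zones act as resistances in series.
Σ(L/K) = 534/53.8 + 163/27.7 = 9.926 + 5.884 = 15.81 d
K_eq = L_total / Σ(L/K) = 697 / 15.81 = 44.09 m/d
q = K_eq · i = 44.09 × 0.0013 = 0.05731 m/d (same in every zone)
Zone A: v = q/n = 0.05731/0.33 = 0.1737 m/d → t_A = 534/0.1737 = 3075 d
Zone B: v = q/n = 0.05731/0.06 = 0.9552 m/d → t_B = 163/0.9552 = 170.6 d
Total t = 3075 + 170.6 = 3245 d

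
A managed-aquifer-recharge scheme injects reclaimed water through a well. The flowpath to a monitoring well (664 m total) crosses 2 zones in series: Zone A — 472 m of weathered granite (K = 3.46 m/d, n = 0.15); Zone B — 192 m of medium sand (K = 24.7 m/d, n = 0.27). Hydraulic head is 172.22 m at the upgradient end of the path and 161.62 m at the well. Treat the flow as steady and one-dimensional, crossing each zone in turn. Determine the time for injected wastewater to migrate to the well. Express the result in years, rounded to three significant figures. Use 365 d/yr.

4.57 years

Total head drop ΔH = 172.22 − 161.62 = 10.60 m
Continuity: the same q passes through each zone, so ΔH = q·Σ(L_j/K_j) — the zones act as resistances in series.
Σ(L/K) = 472/3.46 + 192/24.7 = 136.4 + 7.773 = 144.2 d
q = ΔH / Σ(L/K) = 10.60 / 144.2 = 0.07351 m/d (same in every zone)
Zone A: v = q/n = 0.07351/0.15 = 0.4901 m/d → t_A = 472/0.4901 = 963.1 d
Zone B: v = q/n = 0.07351/0.27 = 0.2723 m/d → t_B = 192/0.2723 = 705.2 d
Total t = 963.1 + 705.2 = 1668 d
   = 1668 / 365 = 4.57 yr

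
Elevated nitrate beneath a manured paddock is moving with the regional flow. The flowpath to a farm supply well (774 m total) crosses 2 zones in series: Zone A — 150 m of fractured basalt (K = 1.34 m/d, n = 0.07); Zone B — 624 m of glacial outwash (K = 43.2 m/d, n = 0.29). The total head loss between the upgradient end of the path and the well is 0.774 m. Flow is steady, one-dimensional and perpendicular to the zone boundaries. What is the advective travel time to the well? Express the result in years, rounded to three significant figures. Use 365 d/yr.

Continuity: the same q passes through each zone, so ΔH = q·Σ(L_j/K_j) — the zones act as resistances in series.
Σ(L/K) = 150/1.34 + 624/43.2 = 111.9 + 14.44 = 126.4 d
q = ΔH / Σ(L/K) = 0.774 / 126.4 = 0.006124 m/d (same in every zone)
Zone A: v = q/n = 0.006124/0.07 = 0.08749 m/d → t_A = 150/0.08749 = 1715 d
Zone B: v = q/n = 0.006124/0.29 = 0.02112 m/d → t_B = 624/0.02112 = 29550 d
Total t = 1715 + 29550 = 31260 d
   = 31260 / 365 = 85.7 yr

85.7 years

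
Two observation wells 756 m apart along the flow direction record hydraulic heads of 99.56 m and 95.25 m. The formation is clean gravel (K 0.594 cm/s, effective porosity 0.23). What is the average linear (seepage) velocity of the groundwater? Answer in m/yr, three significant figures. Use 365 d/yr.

Hydraulic gradient i = (99.56 − 95.25) / 756 = 4.31 / 756 = 0.005701
K = 0.594 cm/s × 864 = 513.2 m/d
Darcy flux q = K·i = 513.2 × 0.005701 = 2.926 m/d
v_s = q/n_e = 2.926/0.23 = 12.72 m/d
   = 12.72 × 365 = 4640 m/yr

4640 m/yr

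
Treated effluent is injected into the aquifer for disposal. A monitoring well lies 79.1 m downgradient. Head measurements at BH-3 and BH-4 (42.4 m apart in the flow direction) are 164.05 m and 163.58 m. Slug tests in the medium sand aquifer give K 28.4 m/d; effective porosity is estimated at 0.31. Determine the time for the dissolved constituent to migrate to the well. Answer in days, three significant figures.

77.9 days

Hydraulic gradient i = (164.05 − 163.58) / 42.4 = 0.47 / 42.4 = 0.01108
q = Ki = 28.4 × 0.01108 = 0.3148 m/d
v = Ki/n = 28.4·0.01108/0.31 = 1.016 m/d
t = L / v = 79.1 / 1.016 = 77.89 d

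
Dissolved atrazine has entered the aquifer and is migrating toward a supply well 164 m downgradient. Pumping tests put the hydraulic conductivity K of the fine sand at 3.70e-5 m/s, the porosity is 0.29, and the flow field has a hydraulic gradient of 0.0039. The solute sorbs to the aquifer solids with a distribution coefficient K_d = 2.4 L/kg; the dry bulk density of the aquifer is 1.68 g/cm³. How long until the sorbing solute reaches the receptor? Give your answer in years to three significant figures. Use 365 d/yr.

156 years

K = 3.70e-5 m/s × 86400 s/d = 3.197 m/d
Specific discharge q = 3.197 × 0.0039 = 0.01247 m/d
Seepage velocity v = q / n = 0.01247 / 0.29 = 0.04299 m/d
Retardation R = 1 + ρ_b·K_d/n = 1 + 1.68×2.4/0.29 = 14.90
Contaminant velocity v_c = v/R = 0.04299/14.90 = 0.002885 m/d
t = L/v_c = 164/0.002885 = 56850 d
   = 56850/365 = 156 yr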